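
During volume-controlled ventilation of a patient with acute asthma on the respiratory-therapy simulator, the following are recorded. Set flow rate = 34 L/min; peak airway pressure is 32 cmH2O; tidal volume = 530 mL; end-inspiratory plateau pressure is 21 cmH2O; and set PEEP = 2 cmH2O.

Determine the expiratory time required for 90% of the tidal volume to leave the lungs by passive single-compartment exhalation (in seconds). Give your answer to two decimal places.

Flow: 34 L/min ÷ 60 = 0.5667 L/s.
R = (PIP − Pplat)/V̇ = (32 − 21) / 0.5667 = 11.0/0.5667 = 19.411 cmH2O·s/L.
C = Vt/(Pplat − PEEP) = 530.0 / (21 − 2) = 530.0/19.0 = 27.895 mL/cmH2O.
τ = R × C = 19.411 × 0.0279 L/cmH2O = 0.5416 s.
t = −τ·ln(1 − 0.90) = −0.5416·ln(0.1) = 1.247 s.

1.25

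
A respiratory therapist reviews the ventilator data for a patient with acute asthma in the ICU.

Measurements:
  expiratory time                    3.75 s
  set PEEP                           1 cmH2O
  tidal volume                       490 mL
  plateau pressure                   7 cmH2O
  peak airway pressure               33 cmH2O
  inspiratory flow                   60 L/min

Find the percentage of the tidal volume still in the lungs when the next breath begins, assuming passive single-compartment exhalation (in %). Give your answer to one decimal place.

Flow: 60 L/min ÷ 60 = 1 L/s.
R = (PIP − Pplat)/V̇ = (33 − 7) / 1 = 26.0/1 = 26.0 cmH2O·s/L.
C = Vt/(Pplat − PEEP) = 490.0 / (7 − 1) = 490.0/6.0 = 81.667 mL/cmH2O.
τ = R × C = 26.0 × 0.08167 L/cmH2O = 2.123 s.
Fraction remaining at end-expiration = e^(−Te/τ) = e^(−3.75/2.123) = 0.171 → 17.1%.

17.1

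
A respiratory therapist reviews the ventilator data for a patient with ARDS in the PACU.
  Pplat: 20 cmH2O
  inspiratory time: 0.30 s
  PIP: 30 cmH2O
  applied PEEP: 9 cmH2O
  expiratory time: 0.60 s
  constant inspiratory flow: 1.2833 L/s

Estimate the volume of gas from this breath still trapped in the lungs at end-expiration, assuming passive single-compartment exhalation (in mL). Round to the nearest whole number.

43

Vt = flow × Ti = 1.2833 L/s × 0.30 s × 1000 mL/L = 384.99 mL.
R = (PIP − Pplat)/V̇ = (30 − 20) / 1.2833 = 10.0/1.2833 = 7.792 cmH2O·s/L.
C = Vt/(Pplat − PEEP) = 384.99 / (20 − 9) = 384.99/11.0 = 34.999 mL/cmH2O.
τ = R × C = 7.792 × 0.035 L/cmH2O = 0.2727 s.
Fraction remaining = e^(−Te/τ) = e^(−0.60/0.2727) = 0.1108.
Trapped volume = 384.99 × 0.1108 = 42.657 mL.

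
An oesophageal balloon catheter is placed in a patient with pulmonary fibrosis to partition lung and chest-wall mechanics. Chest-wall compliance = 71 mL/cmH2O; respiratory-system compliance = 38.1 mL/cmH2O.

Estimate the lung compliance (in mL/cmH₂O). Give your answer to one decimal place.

1/CL = 1/Crs − 1/Ccw.
1/CL = 1/38.1 − 1/71 = 0.01216.
CL = 82.237 mL/cmH2O.

82.2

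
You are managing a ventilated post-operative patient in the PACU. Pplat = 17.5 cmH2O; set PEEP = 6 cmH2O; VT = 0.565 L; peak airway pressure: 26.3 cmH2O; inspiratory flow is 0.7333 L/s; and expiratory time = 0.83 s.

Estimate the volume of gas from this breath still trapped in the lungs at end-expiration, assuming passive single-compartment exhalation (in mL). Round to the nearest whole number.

R = (PIP − Pplat)/V̇ = (26.3 − 17.5) / 0.7333 = 8.8/0.7333 = 12.001 cmH2O·s/L.
C = Vt/(Pplat − PEEP) = 565.0 / (17.5 − 6) = 565.0/11.5 = 49.13 mL/cmH2O.
τ = R × C = 12.001 × 0.04913 L/cmH2O = 0.5896 s.
Fraction remaining = e^(−Te/τ) = e^(−0.83/0.5896) = 0.2447.
Trapped volume = 565.0 × 0.2447 = 138.26 mL.

138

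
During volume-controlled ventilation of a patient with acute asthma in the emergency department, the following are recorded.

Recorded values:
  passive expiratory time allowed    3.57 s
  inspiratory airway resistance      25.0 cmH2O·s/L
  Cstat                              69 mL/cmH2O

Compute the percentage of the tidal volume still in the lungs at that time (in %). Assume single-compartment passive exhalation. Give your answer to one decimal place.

12.6

τ = R × C = 25.0 × 69 mL/cmH2O = 25.0 × 0.069 L/cmH2O = 1.725 s.
Passive exhalation: V(t)/V₀ = e^(−t/τ) = e^(−3.57/1.725) = 0.1262.
Fraction remaining = 0.1262 → 12.62%.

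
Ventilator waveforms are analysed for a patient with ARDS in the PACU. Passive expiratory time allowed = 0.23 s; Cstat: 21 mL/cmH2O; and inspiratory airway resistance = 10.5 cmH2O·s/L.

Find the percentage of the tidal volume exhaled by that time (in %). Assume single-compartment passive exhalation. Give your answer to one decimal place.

64.8

τ = R × C = 10.5 × 21 mL/cmH2O = 10.5 × 0.021 L/cmH2O = 0.2205 s.
Passive exhalation: V(t)/V₀ = e^(−t/τ) = e^(−0.23/0.2205) = 0.3524.
Fraction exhaled = 1 − 0.3524 = 0.6476 → 64.76%.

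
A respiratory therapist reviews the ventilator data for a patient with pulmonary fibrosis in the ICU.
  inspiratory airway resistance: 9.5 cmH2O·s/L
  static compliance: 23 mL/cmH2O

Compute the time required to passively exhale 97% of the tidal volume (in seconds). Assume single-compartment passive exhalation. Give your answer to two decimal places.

0.77

τ = R × C = 9.5 × 23 mL/cmH2O = 9.5 × 0.023 L/cmH2O = 0.2185 s.
Exhaled fraction f = 1 − e^(−t/τ) → t = −τ·ln(1 − f) = −0.2185·ln(0.03) = 0.7662 s.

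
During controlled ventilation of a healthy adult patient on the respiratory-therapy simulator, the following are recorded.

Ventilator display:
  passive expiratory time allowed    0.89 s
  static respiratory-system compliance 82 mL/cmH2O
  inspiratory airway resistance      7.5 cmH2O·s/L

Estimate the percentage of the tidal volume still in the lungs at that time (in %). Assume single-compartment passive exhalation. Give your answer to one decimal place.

τ = R × C = 7.5 × 82 mL/cmH2O = 7.5 × 0.082 L/cmH2O = 0.615 s.
Passive exhalation: V(t)/V₀ = e^(−t/τ) = e^(−0.89/0.615) = 0.2352.
Fraction remaining = 0.2352 → 23.52%.

23.5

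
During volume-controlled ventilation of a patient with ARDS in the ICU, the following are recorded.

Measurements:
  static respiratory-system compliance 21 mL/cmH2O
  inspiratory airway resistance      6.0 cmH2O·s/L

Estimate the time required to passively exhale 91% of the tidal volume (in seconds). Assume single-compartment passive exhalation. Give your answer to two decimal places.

τ = R × C = 6.0 × 21 mL/cmH2O = 6.0 × 0.021 L/cmH2O = 0.126 s.
Exhaled fraction f = 1 − e^(−t/τ) → t = −τ·ln(1 − f) = −0.126·ln(0.09) = 0.3034 s.

0.30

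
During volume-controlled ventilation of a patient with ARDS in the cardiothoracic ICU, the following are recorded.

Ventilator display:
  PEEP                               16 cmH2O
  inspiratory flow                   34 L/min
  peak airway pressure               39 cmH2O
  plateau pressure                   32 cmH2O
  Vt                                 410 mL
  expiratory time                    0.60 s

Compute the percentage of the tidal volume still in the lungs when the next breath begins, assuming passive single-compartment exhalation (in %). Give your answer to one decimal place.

15.0

Flow: 34 L/min ÷ 60 = 0.5667 L/s.
R = (PIP − Pplat)/V̇ = (39 − 32) / 0.5667 = 7.0/0.5667 = 12.352 cmH2O·s/L.
C = Vt/(Pplat − PEEP) = 410.0 / (32 − 16) = 410.0/16.0 = 25.625 mL/cmH2O.
τ = R × C = 12.352 × 0.02563 L/cmH2O = 0.3166 s.
Fraction remaining at end-expiration = e^(−Te/τ) = e^(−0.60/0.3166) = 0.1503 → 15.03%.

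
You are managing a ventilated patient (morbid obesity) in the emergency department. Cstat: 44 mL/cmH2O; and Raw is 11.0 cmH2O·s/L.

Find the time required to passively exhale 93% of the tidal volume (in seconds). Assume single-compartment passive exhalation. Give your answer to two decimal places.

1.29

τ = R × C = 11.0 × 44 mL/cmH2O = 11.0 × 0.044 L/cmH2O = 0.484 s.
Exhaled fraction f = 1 − e^(−t/τ) → t = −τ·ln(1 − f) = −0.484·ln(0.07) = 1.287 s.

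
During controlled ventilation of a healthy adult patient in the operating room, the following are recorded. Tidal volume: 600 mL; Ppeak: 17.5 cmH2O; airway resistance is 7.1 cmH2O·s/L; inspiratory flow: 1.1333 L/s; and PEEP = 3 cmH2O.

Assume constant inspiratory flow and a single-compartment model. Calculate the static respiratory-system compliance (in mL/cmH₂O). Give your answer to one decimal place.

93.0

Equation of motion (constant flow): PIP = Vt/C + R·V̇ + PEEP.
Vt/C = PIP − R·V̇ − PEEP = 17.5 − 7.1×1.1333 − 3 = 17.5 − 8.046 − 3 = 6.454 cmH2O.
C = Vt / 6.454 = 600 / 6.454 = 92.966 mL/cmH2O.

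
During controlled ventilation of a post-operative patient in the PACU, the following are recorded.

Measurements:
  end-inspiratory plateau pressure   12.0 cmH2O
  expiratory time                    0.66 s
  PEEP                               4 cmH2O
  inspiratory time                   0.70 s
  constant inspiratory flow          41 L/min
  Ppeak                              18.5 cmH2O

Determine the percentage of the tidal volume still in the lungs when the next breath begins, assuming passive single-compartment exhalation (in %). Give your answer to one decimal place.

Flow: 41 L/min ÷ 60 = 0.6833 L/s.
Vt = flow × Ti = 0.6833 L/s × 0.70 s × 1000 mL/L = 478.31 mL.
R = (PIP − Pplat)/V̇ = (18.5 − 12.0) / 0.6833 = 6.5/0.6833 = 9.513 cmH2O·s/L.
C = Vt/(Pplat − PEEP) = 478.31 / (12.0 − 4) = 478.31/8.0 = 59.789 mL/cmH2O.
τ = R × C = 9.513 × 0.05979 L/cmH2O = 0.5688 s.
Fraction remaining at end-expiration = e^(−Te/τ) = e^(−0.66/0.5688) = 0.3134 → 31.34%.

31.3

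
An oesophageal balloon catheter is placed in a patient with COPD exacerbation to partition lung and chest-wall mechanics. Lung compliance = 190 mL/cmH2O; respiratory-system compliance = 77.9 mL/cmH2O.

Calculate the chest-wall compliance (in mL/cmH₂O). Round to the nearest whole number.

132

1/Ccw = 1/Crs − 1/CL.
1/Ccw = 1/77.9 − 1/190 = 0.007574.
Ccw = 132.03 mL/cmH2O.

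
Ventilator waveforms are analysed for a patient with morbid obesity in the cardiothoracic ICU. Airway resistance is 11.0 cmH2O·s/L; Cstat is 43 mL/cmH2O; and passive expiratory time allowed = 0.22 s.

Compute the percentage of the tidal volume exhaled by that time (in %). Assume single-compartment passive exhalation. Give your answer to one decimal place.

τ = R × C = 11.0 × 43 mL/cmH2O = 11.0 × 0.043 L/cmH2O = 0.473 s.
Passive exhalation: V(t)/V₀ = e^(−t/τ) = e^(−0.22/0.473) = 0.6281.
Fraction exhaled = 1 − 0.6281 = 0.3719 → 37.19%.

37.2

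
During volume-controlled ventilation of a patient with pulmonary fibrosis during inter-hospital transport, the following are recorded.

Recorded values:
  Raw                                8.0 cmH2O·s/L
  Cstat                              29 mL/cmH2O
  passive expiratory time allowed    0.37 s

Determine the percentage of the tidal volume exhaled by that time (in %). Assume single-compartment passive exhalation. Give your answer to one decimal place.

79.7

τ = R × C = 8.0 × 29 mL/cmH2O = 8.0 × 0.029 L/cmH2O = 0.232 s.
Passive exhalation: V(t)/V₀ = e^(−t/τ) = e^(−0.37/0.232) = 0.2029.
Fraction exhaled = 1 − 0.2029 = 0.7971 → 79.71%.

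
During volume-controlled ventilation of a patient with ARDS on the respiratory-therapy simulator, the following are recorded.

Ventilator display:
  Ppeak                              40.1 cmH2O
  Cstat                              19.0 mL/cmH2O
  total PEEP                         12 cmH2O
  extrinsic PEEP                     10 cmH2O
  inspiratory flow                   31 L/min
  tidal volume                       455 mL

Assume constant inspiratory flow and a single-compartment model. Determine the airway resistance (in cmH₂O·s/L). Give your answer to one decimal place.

Flow: 31 L/min ÷ 60 = 0.5167 L/s.
Total PEEP = 12 cmH2O (set 10 + intrinsic 2); this is the baseline alveolar pressure.
Equation of motion (constant flow): PIP = Vt/C + R·V̇ + PEEP.
R·V̇ = PIP − Vt/C − PEEP = 40.1 − 455/19.0 − 12 = 40.1 − 23.947 − 12 = 4.153 cmH2O.
R = 4.153 / 0.5167 = 8.038 cmH2O·s/L.

8.0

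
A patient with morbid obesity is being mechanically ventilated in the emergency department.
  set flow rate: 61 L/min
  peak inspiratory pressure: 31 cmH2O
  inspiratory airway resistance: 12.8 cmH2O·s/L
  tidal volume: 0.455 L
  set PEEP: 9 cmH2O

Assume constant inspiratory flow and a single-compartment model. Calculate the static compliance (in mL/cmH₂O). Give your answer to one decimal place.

50.6

Flow: 61 L/min ÷ 60 = 1.0167 L/s.
Equation of motion (constant flow): PIP = Vt/C + R·V̇ + PEEP.
Vt/C = PIP − R·V̇ − PEEP = 31 − 12.8×1.0167 − 9 = 31 − 13.014 − 9 = 8.986 cmH2O.
C = Vt / 8.986 = 455 / 8.986 = 50.634 mL/cmH2O.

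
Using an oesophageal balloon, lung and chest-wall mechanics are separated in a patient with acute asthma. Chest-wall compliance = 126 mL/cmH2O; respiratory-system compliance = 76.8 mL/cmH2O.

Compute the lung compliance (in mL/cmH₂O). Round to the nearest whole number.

1/CL = 1/Crs − 1/Ccw.
1/CL = 1/76.8 − 1/126 = 0.005084.
CL = 196.7 mL/cmH2O.

197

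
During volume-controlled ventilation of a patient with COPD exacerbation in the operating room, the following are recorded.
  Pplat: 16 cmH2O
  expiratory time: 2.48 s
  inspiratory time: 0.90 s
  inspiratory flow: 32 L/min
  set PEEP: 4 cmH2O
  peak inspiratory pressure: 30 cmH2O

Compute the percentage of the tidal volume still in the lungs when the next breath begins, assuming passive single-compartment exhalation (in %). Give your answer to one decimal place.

9.4

Flow: 32 L/min ÷ 60 = 0.5333 L/s.
Vt = flow × Ti = 0.5333 L/s × 0.90 s × 1000 mL/L = 479.97 mL.
R = (PIP − Pplat)/V̇ = (30 − 16) / 0.5333 = 14.0/0.5333 = 26.252 cmH2O·s/L.
C = Vt/(Pplat − PEEP) = 479.97 / (16 − 4) = 479.97/12.0 = 39.998 mL/cmH2O.
τ = R × C = 26.252 × 0.04 L/cmH2O = 1.05 s.
Fraction remaining at end-expiration = e^(−Te/τ) = e^(−2.48/1.05) = 0.09424 → 9.424%.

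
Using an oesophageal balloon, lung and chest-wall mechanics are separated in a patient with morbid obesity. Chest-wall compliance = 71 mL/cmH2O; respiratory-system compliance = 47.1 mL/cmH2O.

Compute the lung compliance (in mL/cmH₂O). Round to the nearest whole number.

1/CL = 1/Crs − 1/Ccw.
1/CL = 1/47.1 − 1/71 = 0.007147.
CL = 139.92 mL/cmH2O.

140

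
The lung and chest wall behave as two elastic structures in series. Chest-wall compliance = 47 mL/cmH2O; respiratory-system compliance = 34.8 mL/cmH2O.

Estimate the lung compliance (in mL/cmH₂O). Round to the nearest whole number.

1/CL = 1/Crs − 1/Ccw.
1/CL = 1/34.8 − 1/47 = 0.007459.
CL = 134.07 mL/cmH2O.

134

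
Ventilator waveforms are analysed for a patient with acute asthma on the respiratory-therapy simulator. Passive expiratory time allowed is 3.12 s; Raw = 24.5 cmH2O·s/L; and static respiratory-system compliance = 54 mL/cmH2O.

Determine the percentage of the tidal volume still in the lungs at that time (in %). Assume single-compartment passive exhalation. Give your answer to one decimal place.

9.5

τ = R × C = 24.5 × 54 mL/cmH2O = 24.5 × 0.054 L/cmH2O = 1.323 s.
Passive exhalation: V(t)/V₀ = e^(−t/τ) = e^(−3.12/1.323) = 0.09458.
Fraction remaining = 0.09458 → 9.458%.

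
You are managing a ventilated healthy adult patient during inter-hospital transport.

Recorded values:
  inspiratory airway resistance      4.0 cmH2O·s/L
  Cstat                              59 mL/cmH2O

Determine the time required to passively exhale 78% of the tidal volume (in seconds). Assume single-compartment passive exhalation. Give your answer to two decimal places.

τ = R × C = 4.0 × 59 mL/cmH2O = 4.0 × 0.059 L/cmH2O = 0.236 s.
Exhaled fraction f = 1 − e^(−t/τ) → t = −τ·ln(1 − f) = −0.236·ln(0.22) = 0.3573 s.

0.36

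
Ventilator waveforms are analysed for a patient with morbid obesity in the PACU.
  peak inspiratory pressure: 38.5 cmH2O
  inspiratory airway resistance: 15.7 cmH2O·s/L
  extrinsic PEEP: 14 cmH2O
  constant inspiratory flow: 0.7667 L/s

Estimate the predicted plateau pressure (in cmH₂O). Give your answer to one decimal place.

26.5

Pplat = PIP − Raw × flow = 38.5 − 15.7 × 0.7667 = 38.5 − 12.037 = 26.463 cmH2O.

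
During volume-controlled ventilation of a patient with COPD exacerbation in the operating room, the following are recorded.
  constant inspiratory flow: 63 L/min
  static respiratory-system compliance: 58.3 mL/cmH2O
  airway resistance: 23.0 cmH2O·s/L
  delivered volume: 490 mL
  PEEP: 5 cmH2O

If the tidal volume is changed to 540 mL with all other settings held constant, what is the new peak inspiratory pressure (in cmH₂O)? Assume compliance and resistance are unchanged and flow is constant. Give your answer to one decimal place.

38.4

Flow: 63 L/min ÷ 60 = 1.05 L/s.
PIP = Vt/C + R·V̇ + PEEP (constant-flow equation of motion).
Only the elastic term changes: ΔPIP = ΔVt / C = (540 − 490) / 58.3 = 0.8576 cmH2O.
Original PIP = 490/58.3 + 23.0×1.05 + 5 = 37.555 cmH2O; new PIP = 37.555 + (0.8576) = 38.413 cmH2O.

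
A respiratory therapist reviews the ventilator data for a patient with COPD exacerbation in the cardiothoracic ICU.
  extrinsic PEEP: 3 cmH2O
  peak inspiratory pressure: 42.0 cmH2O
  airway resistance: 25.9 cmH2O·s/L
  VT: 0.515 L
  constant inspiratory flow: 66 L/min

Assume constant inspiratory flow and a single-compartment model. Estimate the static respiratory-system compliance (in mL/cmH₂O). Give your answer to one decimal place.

Flow: 66 L/min ÷ 60 = 1.1 L/s.
Equation of motion (constant flow): PIP = Vt/C + R·V̇ + PEEP.
Vt/C = PIP − R·V̇ − PEEP = 42.0 − 25.9×1.1 − 3 = 42.0 − 28.49 − 3 = 10.51 cmH2O.
C = Vt / 10.51 = 515 / 10.51 = 49.001 mL/cmH2O.

49.0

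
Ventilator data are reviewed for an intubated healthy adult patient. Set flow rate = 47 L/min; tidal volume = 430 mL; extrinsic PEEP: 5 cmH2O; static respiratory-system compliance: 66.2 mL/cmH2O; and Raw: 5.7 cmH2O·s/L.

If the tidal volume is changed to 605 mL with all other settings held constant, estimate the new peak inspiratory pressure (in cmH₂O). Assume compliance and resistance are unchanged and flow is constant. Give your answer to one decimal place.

Flow: 47 L/min ÷ 60 = 0.7833 L/s.
PIP = Vt/C + R·V̇ + PEEP (constant-flow equation of motion).
Only the elastic term changes: ΔPIP = ΔVt / C = (605 − 430) / 66.2 = 2.644 cmH2O.
Original PIP = 430/66.2 + 5.7×0.7833 + 5 = 15.96 cmH2O; new PIP = 15.96 + (2.644) = 18.604 cmH2O.

18.6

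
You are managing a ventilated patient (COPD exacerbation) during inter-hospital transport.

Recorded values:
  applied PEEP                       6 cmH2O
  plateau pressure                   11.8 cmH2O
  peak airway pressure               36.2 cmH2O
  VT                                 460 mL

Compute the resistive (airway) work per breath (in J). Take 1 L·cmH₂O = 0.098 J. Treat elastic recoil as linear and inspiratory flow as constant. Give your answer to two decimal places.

1.10

With constant inspiratory flow the resistive pressure is constant at PIP − Pplat = 36.2 − 11.8 = 24.4 cmH2O, so resistive work = 24.4 × 0.460 = 11.224 L·cmH2O.
× 0.098 J/(L·cmH2O) → 1.1 J.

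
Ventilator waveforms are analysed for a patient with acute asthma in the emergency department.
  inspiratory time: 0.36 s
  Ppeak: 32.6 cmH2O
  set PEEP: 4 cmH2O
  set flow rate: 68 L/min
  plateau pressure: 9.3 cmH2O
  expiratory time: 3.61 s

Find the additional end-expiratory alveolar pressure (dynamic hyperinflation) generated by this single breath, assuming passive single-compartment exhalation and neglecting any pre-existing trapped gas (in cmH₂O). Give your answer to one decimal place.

Flow: 68 L/min ÷ 60 = 1.1333 L/s.
Vt = flow × Ti = 1.1333 L/s × 0.36 s × 1000 mL/L = 407.99 mL.
R = (PIP − Pplat)/V̇ = (32.6 − 9.3) / 1.1333 = 23.3/1.1333 = 20.559 cmH2O·s/L.
C = Vt/(Pplat − PEEP) = 407.99 / (9.3 − 4) = 407.99/5.3 = 76.979 mL/cmH2O.
τ = R × C = 20.559 × 0.07698 L/cmH2O = 1.583 s.
Fraction remaining = e^(−Te/τ) = e^(−3.61/1.583) = 0.1022; trapped volume = 407.99 × 0.1022 = 41.697 mL.
Additional alveolar pressure from trapping ≈ V_trapped / C = 41.697 / 76.979 = 0.5417 cmH2O.

0.5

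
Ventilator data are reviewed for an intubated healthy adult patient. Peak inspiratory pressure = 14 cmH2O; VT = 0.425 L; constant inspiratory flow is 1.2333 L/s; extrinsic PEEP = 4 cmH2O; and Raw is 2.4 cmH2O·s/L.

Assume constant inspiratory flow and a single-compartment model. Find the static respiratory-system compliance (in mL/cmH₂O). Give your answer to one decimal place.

60.4

Equation of motion (constant flow): PIP = Vt/C + R·V̇ + PEEP.
Vt/C = PIP − R·V̇ − PEEP = 14 − 2.4×1.2333 − 4 = 14 − 2.96 − 4 = 7.04 cmH2O.
C = Vt / 7.04 = 425 / 7.04 = 60.369 mL/cmH2O.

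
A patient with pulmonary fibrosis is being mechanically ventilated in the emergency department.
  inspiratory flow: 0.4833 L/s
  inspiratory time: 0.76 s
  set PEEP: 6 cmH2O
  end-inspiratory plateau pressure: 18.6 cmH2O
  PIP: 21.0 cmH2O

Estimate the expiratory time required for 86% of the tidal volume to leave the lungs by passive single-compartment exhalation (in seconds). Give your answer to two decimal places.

Vt = flow × Ti = 0.4833 L/s × 0.76 s × 1000 mL/L = 367.31 mL.
R = (PIP − Pplat)/V̇ = (21.0 − 18.6) / 0.4833 = 2.4/0.4833 = 4.966 cmH2O·s/L.
C = Vt/(Pplat − PEEP) = 367.31 / (18.6 − 6) = 367.31/12.6 = 29.152 mL/cmH2O.
τ = R × C = 4.966 × 0.02915 L/cmH2O = 0.1448 s.
t = −τ·ln(1 − 0.86) = −0.1448·ln(0.14) = 0.2847 s.

0.28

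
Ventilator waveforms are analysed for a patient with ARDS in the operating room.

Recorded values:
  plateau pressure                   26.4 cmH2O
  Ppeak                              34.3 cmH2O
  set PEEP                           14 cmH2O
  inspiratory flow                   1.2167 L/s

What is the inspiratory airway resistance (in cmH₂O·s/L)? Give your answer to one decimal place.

Raw = (PIP − Pplat) / flow = (34.3 − 26.4) / 1.2167 = 7.9 / 1.2167 = 6.493 cmH2O·s/L.

6.5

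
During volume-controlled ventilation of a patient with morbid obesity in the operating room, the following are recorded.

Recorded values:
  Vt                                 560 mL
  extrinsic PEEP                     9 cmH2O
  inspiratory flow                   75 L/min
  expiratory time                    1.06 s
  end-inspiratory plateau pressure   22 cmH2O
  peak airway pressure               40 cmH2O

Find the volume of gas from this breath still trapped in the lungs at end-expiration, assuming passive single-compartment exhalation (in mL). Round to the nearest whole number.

101

Flow: 75 L/min ÷ 60 = 1.25 L/s.
R = (PIP − Pplat)/V̇ = (40 − 22) / 1.25 = 18.0/1.25 = 14.4 cmH2O·s/L.
C = Vt/(Pplat − PEEP) = 560.0 / (22 − 9) = 560.0/13.0 = 43.077 mL/cmH2O.
τ = R × C = 14.4 × 0.04308 L/cmH2O = 0.6204 s.
Fraction remaining = e^(−Te/τ) = e^(−1.06/0.6204) = 0.1811.
Trapped volume = 560.0 × 0.1811 = 101.42 mL.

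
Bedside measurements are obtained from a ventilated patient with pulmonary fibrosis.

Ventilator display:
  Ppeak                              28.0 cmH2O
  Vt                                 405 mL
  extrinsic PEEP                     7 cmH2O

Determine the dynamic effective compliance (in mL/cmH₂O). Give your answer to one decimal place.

19.3

Dynamic compliance = Vt / (PIP − PEEP) = 405 / (28.0 − 7) = 405 / 21.0 = 19.286 mL/cmH2O.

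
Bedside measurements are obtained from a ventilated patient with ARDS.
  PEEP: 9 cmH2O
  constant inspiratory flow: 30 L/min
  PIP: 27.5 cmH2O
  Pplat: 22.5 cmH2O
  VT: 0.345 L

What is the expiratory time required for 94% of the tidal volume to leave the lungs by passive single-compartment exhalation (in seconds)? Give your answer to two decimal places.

Flow: 30 L/min ÷ 60 = 0.5 L/s.
R = (PIP − Pplat)/V̇ = (27.5 − 22.5) / 0.5 = 5.0/0.5 = 10.0 cmH2O·s/L.
C = Vt/(Pplat − PEEP) = 345.0 / (22.5 − 9) = 345.0/13.5 = 25.556 mL/cmH2O.
τ = R × C = 10.0 × 0.02556 L/cmH2O = 0.2556 s.
t = −τ·ln(1 − 0.94) = −0.2556·ln(0.06) = 0.7191 s.

0.72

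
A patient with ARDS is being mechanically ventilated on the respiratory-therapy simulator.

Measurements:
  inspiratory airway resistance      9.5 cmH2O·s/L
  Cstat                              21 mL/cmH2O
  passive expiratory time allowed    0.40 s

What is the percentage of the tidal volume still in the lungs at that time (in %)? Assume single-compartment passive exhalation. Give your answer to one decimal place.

τ = R × C = 9.5 × 21 mL/cmH2O = 9.5 × 0.021 L/cmH2O = 0.1995 s.
Passive exhalation: V(t)/V₀ = e^(−t/τ) = e^(−0.40/0.1995) = 0.1347.
Fraction remaining = 0.1347 → 13.47%.

13.5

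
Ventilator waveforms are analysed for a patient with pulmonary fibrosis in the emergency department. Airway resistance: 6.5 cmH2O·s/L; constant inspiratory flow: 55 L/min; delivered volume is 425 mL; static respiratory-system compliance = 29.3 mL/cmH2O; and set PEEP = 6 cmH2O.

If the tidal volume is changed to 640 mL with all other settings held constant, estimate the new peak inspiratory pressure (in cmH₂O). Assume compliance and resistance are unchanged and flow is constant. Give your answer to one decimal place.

33.8

Flow: 55 L/min ÷ 60 = 0.9167 L/s.
PIP = Vt/C + R·V̇ + PEEP (constant-flow equation of motion).
Only the elastic term changes: ΔPIP = ΔVt / C = (640 − 425) / 29.3 = 7.338 cmH2O.
Original PIP = 425/29.3 + 6.5×0.9167 + 6 = 26.464 cmH2O; new PIP = 26.464 + (7.338) = 33.802 cmH2O.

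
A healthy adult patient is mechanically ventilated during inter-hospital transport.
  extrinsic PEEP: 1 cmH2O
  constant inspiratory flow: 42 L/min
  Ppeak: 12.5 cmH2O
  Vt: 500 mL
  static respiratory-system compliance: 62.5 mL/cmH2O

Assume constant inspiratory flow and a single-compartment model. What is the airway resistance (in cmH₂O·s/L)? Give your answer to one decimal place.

Flow: 42 L/min ÷ 60 = 0.7 L/s.
Equation of motion (constant flow): PIP = Vt/C + R·V̇ + PEEP.
R·V̇ = PIP − Vt/C − PEEP = 12.5 − 500/62.5 − 1 = 12.5 − 8.0 − 1 = 3.5 cmH2O.
R = 3.5 / 0.7 = 5.0 cmH2O·s/L.

5.0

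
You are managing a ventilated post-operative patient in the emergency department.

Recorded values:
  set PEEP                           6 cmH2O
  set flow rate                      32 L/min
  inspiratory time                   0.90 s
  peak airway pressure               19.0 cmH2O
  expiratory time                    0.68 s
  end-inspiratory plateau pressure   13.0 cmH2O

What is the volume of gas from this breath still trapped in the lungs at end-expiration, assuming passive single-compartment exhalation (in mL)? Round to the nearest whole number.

199

Flow: 32 L/min ÷ 60 = 0.5333 L/s.
Vt = flow × Ti = 0.5333 L/s × 0.90 s × 1000 mL/L = 479.97 mL.
R = (PIP − Pplat)/V̇ = (19.0 − 13.0) / 0.5333 = 6.0/0.5333 = 11.251 cmH2O·s/L.
C = Vt/(Pplat − PEEP) = 479.97 / (13.0 − 6) = 479.97/7.0 = 68.567 mL/cmH2O.
τ = R × C = 11.251 × 0.06857 L/cmH2O = 0.7715 s.
Fraction remaining = e^(−Te/τ) = e^(−0.68/0.7715) = 0.4142.
Trapped volume = 479.97 × 0.4142 = 198.8 mL.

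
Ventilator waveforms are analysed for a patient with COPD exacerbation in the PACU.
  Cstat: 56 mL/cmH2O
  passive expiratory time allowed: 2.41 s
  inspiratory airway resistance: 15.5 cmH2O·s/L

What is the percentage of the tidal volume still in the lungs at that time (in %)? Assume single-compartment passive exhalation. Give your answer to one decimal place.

τ = R × C = 15.5 × 56 mL/cmH2O = 15.5 × 0.056 L/cmH2O = 0.868 s.
Passive exhalation: V(t)/V₀ = e^(−t/τ) = e^(−2.41/0.868) = 0.06226.
Fraction remaining = 0.06226 → 6.226%.

6.2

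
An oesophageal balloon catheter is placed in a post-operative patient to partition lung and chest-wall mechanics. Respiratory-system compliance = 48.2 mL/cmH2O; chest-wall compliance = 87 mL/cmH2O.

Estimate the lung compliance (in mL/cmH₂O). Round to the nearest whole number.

1/CL = 1/Crs − 1/Ccw.
1/CL = 1/48.2 − 1/87 = 0.009253.
CL = 108.07 mL/cmH2O.

108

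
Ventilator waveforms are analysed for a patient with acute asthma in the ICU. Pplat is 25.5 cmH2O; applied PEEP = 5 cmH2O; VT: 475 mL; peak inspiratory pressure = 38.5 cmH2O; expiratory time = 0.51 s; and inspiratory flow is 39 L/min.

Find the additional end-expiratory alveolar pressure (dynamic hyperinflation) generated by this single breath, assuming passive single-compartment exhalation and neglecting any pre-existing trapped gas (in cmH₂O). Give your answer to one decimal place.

Flow: 39 L/min ÷ 60 = 0.65 L/s.
R = (PIP − Pplat)/V̇ = (38.5 − 25.5) / 0.65 = 13.0/0.65 = 20.0 cmH2O·s/L.
C = Vt/(Pplat − PEEP) = 475.0 / (25.5 − 5) = 475.0/20.5 = 23.171 mL/cmH2O.
τ = R × C = 20.0 × 0.02317 L/cmH2O = 0.4634 s.
Fraction remaining = e^(−Te/τ) = e^(−0.51/0.4634) = 0.3327; trapped volume = 475.0 × 0.3327 = 158.03 mL.
Additional alveolar pressure from trapping ≈ V_trapped / C = 158.03 / 23.171 = 6.82 cmH2O.

6.8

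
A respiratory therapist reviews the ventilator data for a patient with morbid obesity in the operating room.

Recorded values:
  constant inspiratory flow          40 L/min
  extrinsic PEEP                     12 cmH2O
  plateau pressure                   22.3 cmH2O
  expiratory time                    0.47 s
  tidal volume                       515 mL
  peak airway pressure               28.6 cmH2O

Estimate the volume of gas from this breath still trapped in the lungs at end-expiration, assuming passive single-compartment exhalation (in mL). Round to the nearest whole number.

190

Flow: 40 L/min ÷ 60 = 0.6667 L/s.
R = (PIP − Pplat)/V̇ = (28.6 − 22.3) / 0.6667 = 6.3/0.6667 = 9.45 cmH2O·s/L.
C = Vt/(Pplat − PEEP) = 515.0 / (22.3 − 12) = 515.0/10.3 = 50.0 mL/cmH2O.
τ = R × C = 9.45 × 0.05 L/cmH2O = 0.4725 s.
Fraction remaining = e^(−Te/τ) = e^(−0.47/0.4725) = 0.3698.
Trapped volume = 515.0 × 0.3698 = 190.45 mL.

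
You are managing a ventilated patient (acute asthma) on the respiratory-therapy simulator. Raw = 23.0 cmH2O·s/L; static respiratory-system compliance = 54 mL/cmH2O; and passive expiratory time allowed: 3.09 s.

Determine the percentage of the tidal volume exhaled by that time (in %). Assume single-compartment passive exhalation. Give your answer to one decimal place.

91.7

τ = R × C = 23.0 × 54 mL/cmH2O = 23.0 × 0.054 L/cmH2O = 1.242 s.
Passive exhalation: V(t)/V₀ = e^(−t/τ) = e^(−3.09/1.242) = 0.08308.
Fraction exhaled = 1 − 0.08308 = 0.9169 → 91.69%.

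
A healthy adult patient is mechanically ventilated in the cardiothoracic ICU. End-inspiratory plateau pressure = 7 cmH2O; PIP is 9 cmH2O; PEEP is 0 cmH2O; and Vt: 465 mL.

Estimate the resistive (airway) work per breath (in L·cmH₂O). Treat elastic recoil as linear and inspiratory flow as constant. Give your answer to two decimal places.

With constant inspiratory flow the resistive pressure is constant at PIP − Pplat = 9 − 7 = 2.0 cmH2O, so resistive work = 2.0 × 0.465 = 0.93 L·cmH2O.

0.93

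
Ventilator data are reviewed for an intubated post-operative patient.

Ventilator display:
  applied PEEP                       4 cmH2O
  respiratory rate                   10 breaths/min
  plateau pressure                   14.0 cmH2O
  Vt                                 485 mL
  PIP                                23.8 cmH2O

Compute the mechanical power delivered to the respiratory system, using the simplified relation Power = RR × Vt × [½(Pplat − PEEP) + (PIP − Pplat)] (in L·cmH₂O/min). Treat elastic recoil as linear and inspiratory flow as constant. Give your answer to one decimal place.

Per-breath work = Vt × [½(Pplat−PEEP) + (PIP−Pplat)] = 0.485 × [0.5×10.0 + 9.8] = 0.485 × 14.8 = 7.178 L·cmH2O.
Power = 10 × 7.178 = 71.78 L·cmH2O/min.

71.8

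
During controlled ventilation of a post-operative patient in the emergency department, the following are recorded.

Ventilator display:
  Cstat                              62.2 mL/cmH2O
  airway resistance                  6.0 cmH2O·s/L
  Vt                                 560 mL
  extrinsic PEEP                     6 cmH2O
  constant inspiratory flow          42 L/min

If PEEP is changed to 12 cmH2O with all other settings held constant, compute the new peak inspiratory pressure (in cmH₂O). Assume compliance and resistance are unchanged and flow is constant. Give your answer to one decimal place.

25.2

Flow: 42 L/min ÷ 60 = 0.7 L/s.
PIP = Vt/C + R·V̇ + PEEP (constant-flow equation of motion).
Only the baseline term changes: ΔPIP = ΔPEEP = 12 − 6 = 6.0 cmH2O.
Original PIP = 560/62.2 + 6.0×0.7 + 6 = 19.203 cmH2O; new PIP = 19.203 + (6.0) = 25.203 cmH2O.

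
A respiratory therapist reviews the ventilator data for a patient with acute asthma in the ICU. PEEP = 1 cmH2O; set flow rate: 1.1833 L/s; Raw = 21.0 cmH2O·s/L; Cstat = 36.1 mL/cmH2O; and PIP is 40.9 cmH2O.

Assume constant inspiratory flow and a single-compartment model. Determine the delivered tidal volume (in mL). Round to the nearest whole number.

543

Equation of motion (constant flow): PIP = Vt/C + R·V̇ + PEEP.
Vt/C = PIP − R·V̇ − PEEP = 40.9 − 24.849 − 1 = 15.051 cmH2O.
Vt = C × 15.051 = 36.1 × 15.051 = 543.34 mL.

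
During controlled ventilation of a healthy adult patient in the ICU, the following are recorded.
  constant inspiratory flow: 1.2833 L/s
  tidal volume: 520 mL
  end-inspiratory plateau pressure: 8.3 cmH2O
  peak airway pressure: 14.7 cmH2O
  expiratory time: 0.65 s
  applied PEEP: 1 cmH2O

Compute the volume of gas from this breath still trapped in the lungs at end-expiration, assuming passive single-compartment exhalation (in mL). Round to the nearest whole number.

R = (PIP − Pplat)/V̇ = (14.7 − 8.3) / 1.2833 = 6.4/1.2833 = 4.987 cmH2O·s/L.
C = Vt/(Pplat − PEEP) = 520.0 / (8.3 − 1) = 520.0/7.3 = 71.233 mL/cmH2O.
τ = R × C = 4.987 × 0.07123 L/cmH2O = 0.3552 s.
Fraction remaining = e^(−Te/τ) = e^(−0.65/0.3552) = 0.1604.
Trapped volume = 520.0 × 0.1604 = 83.408 mL.

83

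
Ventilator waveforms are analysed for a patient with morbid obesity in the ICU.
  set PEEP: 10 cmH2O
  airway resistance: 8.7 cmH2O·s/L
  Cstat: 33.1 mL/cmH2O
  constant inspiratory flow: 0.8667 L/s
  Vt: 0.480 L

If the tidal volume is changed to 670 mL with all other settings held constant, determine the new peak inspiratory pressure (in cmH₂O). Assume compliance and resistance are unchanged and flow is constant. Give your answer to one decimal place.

37.8

PIP = Vt/C + R·V̇ + PEEP (constant-flow equation of motion).
Only the elastic term changes: ΔPIP = ΔVt / C = (670 − 480) / 33.1 = 5.74 cmH2O.
Original PIP = 480/33.1 + 8.7×0.8667 + 10 = 32.042 cmH2O; new PIP = 32.042 + (5.74) = 37.782 cmH2O.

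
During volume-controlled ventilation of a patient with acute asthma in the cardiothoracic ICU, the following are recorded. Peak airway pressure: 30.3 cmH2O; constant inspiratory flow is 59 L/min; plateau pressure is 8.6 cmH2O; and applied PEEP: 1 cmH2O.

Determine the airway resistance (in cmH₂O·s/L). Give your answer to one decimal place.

22.1

Flow: 59 L/min ÷ 60 = 0.9833 L/s.
Raw = (PIP − Pplat) / flow = (30.3 − 8.6) / 0.9833 = 21.7 / 0.9833 = 22.069 cmH2O·s/L.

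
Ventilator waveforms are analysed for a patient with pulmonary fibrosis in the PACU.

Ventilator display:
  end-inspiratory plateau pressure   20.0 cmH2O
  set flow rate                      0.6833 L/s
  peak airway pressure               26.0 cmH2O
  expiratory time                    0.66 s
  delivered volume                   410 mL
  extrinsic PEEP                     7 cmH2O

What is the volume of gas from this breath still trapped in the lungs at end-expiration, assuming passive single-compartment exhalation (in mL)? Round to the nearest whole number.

R = (PIP − Pplat)/V̇ = (26.0 − 20.0) / 0.6833 = 6.0/0.6833 = 8.781 cmH2O·s/L.
C = Vt/(Pplat − PEEP) = 410.0 / (20.0 − 7) = 410.0/13.0 = 31.538 mL/cmH2O.
τ = R × C = 8.781 × 0.03154 L/cmH2O = 0.277 s.
Fraction remaining = e^(−Te/τ) = e^(−0.66/0.277) = 0.0923.
Trapped volume = 410.0 × 0.0923 = 37.843 mL.

38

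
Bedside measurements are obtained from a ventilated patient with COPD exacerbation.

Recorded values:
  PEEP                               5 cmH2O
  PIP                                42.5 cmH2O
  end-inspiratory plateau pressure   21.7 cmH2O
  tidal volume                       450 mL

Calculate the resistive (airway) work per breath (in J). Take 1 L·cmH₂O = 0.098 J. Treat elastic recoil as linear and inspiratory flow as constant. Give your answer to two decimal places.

0.92

With constant inspiratory flow the resistive pressure is constant at PIP − Pplat = 42.5 − 21.7 = 20.8 cmH2O, so resistive work = 20.8 × 0.450 = 9.36 L·cmH2O.
× 0.098 J/(L·cmH2O) → 0.9173 J.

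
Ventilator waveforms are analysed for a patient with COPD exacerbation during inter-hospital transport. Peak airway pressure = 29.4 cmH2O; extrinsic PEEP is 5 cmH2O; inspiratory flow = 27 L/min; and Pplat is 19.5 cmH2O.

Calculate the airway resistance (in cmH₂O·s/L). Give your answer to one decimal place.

22.0

Flow: 27 L/min ÷ 60 = 0.45 L/s.
Raw = (PIP − Pplat) / flow = (29.4 − 19.5) / 0.45 = 9.9 / 0.45 = 22.0 cmH2O·s/L.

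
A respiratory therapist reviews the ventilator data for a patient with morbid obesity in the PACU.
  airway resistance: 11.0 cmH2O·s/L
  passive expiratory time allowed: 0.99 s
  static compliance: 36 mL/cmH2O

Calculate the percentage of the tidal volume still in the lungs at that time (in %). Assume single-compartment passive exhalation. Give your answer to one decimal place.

8.2

τ = R × C = 11.0 × 36 mL/cmH2O = 11.0 × 0.036 L/cmH2O = 0.396 s.
Passive exhalation: V(t)/V₀ = e^(−t/τ) = e^(−0.99/0.396) = 0.08208.
Fraction remaining = 0.08208 → 8.208%.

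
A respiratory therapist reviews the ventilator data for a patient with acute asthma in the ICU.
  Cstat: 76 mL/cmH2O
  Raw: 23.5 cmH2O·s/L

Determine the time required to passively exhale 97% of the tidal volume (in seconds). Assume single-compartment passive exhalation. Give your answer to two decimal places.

τ = R × C = 23.5 × 76 mL/cmH2O = 23.5 × 0.076 L/cmH2O = 1.786 s.
Exhaled fraction f = 1 − e^(−t/τ) → t = −τ·ln(1 − f) = −1.786·ln(0.03) = 6.263 s.

6.26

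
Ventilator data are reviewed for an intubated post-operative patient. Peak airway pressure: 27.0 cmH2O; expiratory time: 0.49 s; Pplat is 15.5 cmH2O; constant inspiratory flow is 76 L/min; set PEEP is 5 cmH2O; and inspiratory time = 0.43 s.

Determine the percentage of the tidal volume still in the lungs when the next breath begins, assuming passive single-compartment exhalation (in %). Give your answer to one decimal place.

Flow: 76 L/min ÷ 60 = 1.2667 L/s.
Vt = flow × Ti = 1.2667 L/s × 0.43 s × 1000 mL/L = 544.68 mL.
R = (PIP − Pplat)/V̇ = (27.0 − 15.5) / 1.2667 = 11.5/1.2667 = 9.079 cmH2O·s/L.
C = Vt/(Pplat − PEEP) = 544.68 / (15.5 − 5) = 544.68/10.5 = 51.874 mL/cmH2O.
τ = R × C = 9.079 × 0.05187 L/cmH2O = 0.4709 s.
Fraction remaining at end-expiration = e^(−Te/τ) = e^(−0.49/0.4709) = 0.3533 → 35.33%.

35.3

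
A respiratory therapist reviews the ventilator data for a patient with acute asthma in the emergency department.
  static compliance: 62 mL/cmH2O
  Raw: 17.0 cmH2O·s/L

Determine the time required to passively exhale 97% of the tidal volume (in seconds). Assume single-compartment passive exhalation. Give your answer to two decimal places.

3.70

τ = R × C = 17.0 × 62 mL/cmH2O = 17.0 × 0.062 L/cmH2O = 1.054 s.
Exhaled fraction f = 1 − e^(−t/τ) → t = −τ·ln(1 − f) = −1.054·ln(0.03) = 3.696 s.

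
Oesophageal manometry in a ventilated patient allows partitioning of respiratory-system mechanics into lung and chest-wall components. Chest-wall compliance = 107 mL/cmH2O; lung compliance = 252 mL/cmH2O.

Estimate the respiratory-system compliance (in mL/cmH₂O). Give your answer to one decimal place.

75.1

Lung and chest wall are elastances in series: 1/Crs = 1/CL + 1/Ccw.
1/Crs = 1/252 + 1/107 = 0.01331.
Crs = 75.131 mL/cmH2O.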